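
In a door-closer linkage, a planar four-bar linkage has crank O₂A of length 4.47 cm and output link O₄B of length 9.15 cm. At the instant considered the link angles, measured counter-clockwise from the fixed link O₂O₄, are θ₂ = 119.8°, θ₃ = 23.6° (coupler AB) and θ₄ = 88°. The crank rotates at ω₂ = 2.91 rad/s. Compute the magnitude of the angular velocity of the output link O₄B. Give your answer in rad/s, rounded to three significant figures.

ω₂ = 2.91 rad/s
Differentiating the loop-closure r₂e^{iθ₂}+r₃e^{iθ₃}=r₁+r₄e^{iθ₄} gives r₂ω₂e^{iθ₂}+r₃ω₃e^{iθ₃}=r₄ω₄e^{iθ₄}.
Eliminating the other unknown: ω₄ = r₂ω₂ sin(θ₂−θ₃) / [r₄ sin(θ₄−θ₃)].
Numerator sine = +0.99415; denominator sine = +0.90183.
Result = 0.0447·2.91·(+0.99415) / (0.0915·(+0.90183)) = +1.5671 rad/s; magnitude 1.5671 rad/s.

1.57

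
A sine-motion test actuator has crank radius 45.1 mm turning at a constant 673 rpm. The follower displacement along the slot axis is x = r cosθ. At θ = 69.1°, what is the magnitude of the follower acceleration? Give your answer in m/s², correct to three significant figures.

ω = 70.48 rad/s (from 673 rpm).
x = r cosθ ⇒ ẍ = −rω² cosθ (ω constant).
|a| = rω²|cosθ| = 0.0451·(70.48)²·|cos 69.1°| = 79.912 m/s².

79.9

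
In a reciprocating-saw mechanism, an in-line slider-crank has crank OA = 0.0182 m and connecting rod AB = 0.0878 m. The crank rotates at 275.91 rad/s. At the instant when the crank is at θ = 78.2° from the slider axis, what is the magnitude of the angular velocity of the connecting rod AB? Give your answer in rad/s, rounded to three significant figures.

11.9

ω = 275.9 rad/s
The rod makes angle φ with the slider axis where L sinφ = r sinθ; differentiating, L cosφ·φ̇ = r ω cosθ.
L cosφ = √(L² − r² sin²θ) = 0.085974 m.
|ω_rod| = r ω |cosθ| / √(L² − r² sin²θ) = 0.0182·275.9·0.20450/0.085974 = 11.944 rad/s.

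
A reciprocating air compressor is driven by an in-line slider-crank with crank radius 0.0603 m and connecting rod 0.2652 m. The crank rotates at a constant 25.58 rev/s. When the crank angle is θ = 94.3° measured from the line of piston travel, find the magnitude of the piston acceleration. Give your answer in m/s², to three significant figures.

476

ω = 2π·25.6 = 160.7 rad/s
x(θ) = r cosθ + √(L² − r² sin²θ); with ω constant, a = ω²·d²x/dθ².
d²x/dθ² = −r cosθ − r²(cos2θ)/√u − r⁴ sin²2θ/(4u^{3/2}),  u = L² − r² sin²θ = 0.0667154 m².
Substituting r = 0.0603 m, L = 0.2652 m, θ = 94.3°: d²x/dθ² = +0.018436 m.
a = ω²·d²x/dθ² = (160.7)²·(+0.018436) = +476.24 m/s²;  |a| = 476.24 m/s².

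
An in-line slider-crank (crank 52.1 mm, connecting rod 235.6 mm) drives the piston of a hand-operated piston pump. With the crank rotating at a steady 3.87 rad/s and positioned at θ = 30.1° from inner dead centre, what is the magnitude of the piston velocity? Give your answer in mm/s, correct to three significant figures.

121

ω = 3.87 rad/s
For an in-line slider-crank, x = r cosθ + √(L² − r² sin²θ), so v = −rω sinθ·[1 + r cosθ/√(L² − r² sin²θ)].
With r = 0.0521 m, L = 0.2356 m, θ = 30.1°: √(L² − r² sin²θ) = 0.23415 m.
v = −0.0521·3.87·0.50151·[1 + 0.0521·0.86515/0.23415] = -0.12058 m/s.
|v| = 0.12058 m/s = 120.58 mm/s.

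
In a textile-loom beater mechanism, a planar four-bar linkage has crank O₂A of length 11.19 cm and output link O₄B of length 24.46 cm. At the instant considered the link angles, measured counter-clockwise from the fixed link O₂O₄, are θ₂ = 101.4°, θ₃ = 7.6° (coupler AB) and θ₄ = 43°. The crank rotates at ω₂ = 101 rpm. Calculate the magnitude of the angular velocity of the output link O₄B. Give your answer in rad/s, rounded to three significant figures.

8.33

ω₂ = 10.58 rad/s (from 101 rpm).
Differentiating the loop-closure r₂e^{iθ₂}+r₃e^{iθ₃}=r₁+r₄e^{iθ₄} gives r₂ω₂e^{iθ₂}+r₃ω₃e^{iθ₃}=r₄ω₄e^{iθ₄}.
Eliminating the other unknown: ω₄ = r₂ω₂ sin(θ₂−θ₃) / [r₄ sin(θ₄−θ₃)].
Numerator sine = +0.99780; denominator sine = +0.57928.
Result = 0.1119·10.58·(+0.99780) / (0.2446·(+0.57928)) = +8.3345 rad/s; magnitude 8.3345 rad/s.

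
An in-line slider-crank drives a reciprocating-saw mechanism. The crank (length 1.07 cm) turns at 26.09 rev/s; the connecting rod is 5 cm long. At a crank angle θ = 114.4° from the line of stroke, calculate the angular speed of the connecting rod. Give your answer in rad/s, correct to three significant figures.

14.8

ω = 163.9 rad/s (converted from 26.09 rev/s).
The rod makes angle φ with the slider axis where L sinφ = r sinθ; differentiating, L cosφ·φ̇ = r ω cosθ.
L cosφ = √(L² − r² sin²θ) = 0.049041 m.
|ω_rod| = r ω |cosθ| / √(L² − r² sin²θ) = 0.0107·163.9·0.41310/0.049041 = 14.775 rad/s.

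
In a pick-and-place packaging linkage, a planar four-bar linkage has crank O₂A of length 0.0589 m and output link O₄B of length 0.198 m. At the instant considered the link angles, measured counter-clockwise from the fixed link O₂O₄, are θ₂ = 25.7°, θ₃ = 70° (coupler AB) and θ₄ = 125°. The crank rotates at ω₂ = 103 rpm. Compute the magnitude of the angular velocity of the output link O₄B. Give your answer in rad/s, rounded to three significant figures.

ω₂ = 10.79 rad/s (from 103 rpm).
Differentiating the loop-closure r₂e^{iθ₂}+r₃e^{iθ₃}=r₁+r₄e^{iθ₄} gives r₂ω₂e^{iθ₂}+r₃ω₃e^{iθ₃}=r₄ω₄e^{iθ₄}.
Eliminating the other unknown: ω₄ = r₂ω₂ sin(θ₂−θ₃) / [r₄ sin(θ₄−θ₃)].
Numerator sine = -0.69842; denominator sine = +0.81915.
Result = 0.0589·10.79·(-0.69842) / (0.198·(+0.81915)) = -2.7357 rad/s; magnitude 2.7357 rad/s.

2.74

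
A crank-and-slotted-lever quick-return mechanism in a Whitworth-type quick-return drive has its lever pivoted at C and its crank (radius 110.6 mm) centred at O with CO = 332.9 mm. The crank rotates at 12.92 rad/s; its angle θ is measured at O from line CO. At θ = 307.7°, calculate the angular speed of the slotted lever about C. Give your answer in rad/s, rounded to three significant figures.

ω = 12.92 rad/s
Crank pin A relative to C: A = (d + r cosθ, r sinθ); lever angle φ = atan2(r sinθ, d + r cosθ).
Differentiating tanφ: φ̇ = rω(d cosθ + r)/(d² + r² + 2dr cosθ).
d² + r² + 2dr cosθ = |CA|² = 0.168086 m²;  d cosθ + r = +0.31418 m.
|ω_lever| = |0.1106·12.92·+0.31418| / 0.168086 = 2.6709 rad/s.

2.67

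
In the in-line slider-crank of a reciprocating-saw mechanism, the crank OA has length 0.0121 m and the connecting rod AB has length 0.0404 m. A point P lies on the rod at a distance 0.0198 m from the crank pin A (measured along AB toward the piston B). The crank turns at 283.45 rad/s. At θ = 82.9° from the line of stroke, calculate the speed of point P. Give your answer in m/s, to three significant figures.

ω = 283.4 rad/s.  Crank-pin speed |V_A| = rω = 3.4297 m/s, perpendicular to OA.
Rod angle: sinφ = −(r/L) sinθ ⇒ φ = -17.290°; ω_rod = −rω cosθ/√(L²−r²sin²θ) = -10.99 rad/s.
V_P = V_A + ω_rod × AP, with AP = 0.0198 m along the rod.
Components: V_Px = −rω sinθ − a·ω_rod·sinφ = -3.4681 m/s;  V_Py = rω cosθ + a·ω_rod·cosφ = +0.21616 m/s.
|V_P| = √(V_Px² + V_Py²) = 3.4748 m/s.

3.47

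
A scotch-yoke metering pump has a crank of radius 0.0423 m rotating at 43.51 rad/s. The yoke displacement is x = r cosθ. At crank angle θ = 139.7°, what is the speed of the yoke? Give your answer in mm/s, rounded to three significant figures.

1190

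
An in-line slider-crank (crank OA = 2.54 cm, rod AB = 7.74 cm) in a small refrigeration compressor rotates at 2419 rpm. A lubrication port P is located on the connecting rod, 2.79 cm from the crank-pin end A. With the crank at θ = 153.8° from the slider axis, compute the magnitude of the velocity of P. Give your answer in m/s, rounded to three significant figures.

4.48

ω = 253.3 rad/s.  Crank-pin speed |V_A| = rω = 6.4343 m/s, perpendicular to OA.
Rod angle: sinφ = −(r/L) sinθ ⇒ φ = -8.331°; ω_rod = −rω cosθ/√(L²−r²sin²θ) = +75.384 rad/s.
V_P = V_A + ω_rod × AP, with AP = 0.0279 m along the rod.
Components: V_Px = −rω sinθ − a·ω_rod·sinφ = -2.536 m/s;  V_Py = rω cosθ + a·ω_rod·cosφ = -3.6922 m/s.
|V_P| = √(V_Px² + V_Py²) = 4.4792 m/s.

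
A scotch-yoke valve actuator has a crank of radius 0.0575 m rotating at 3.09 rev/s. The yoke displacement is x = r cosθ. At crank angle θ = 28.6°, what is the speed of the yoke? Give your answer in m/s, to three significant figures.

0.534

ω = 19.42 rad/s (from 3.09 rev/s).
x = r cosθ ⇒ ẋ = −rω sinθ.
|v| = rω|sinθ| = 0.0575·19.42·|sin 28.6°| = 0.53439 m/s.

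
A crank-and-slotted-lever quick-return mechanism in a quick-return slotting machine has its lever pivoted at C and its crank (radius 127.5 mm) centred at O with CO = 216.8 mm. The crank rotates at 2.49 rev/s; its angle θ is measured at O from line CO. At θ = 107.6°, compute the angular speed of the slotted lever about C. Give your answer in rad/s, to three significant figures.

2.65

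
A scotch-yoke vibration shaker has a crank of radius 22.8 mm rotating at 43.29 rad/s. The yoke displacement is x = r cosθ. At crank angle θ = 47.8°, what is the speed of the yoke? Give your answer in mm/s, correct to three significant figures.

731

ω = 43.29 rad/s
x = r cosθ ⇒ ẋ = −rω sinθ.
|v| = rω|sinθ| = 0.0228·43.29·|sin 47.8°| = 0.73118 m/s = 731.18 mm/s.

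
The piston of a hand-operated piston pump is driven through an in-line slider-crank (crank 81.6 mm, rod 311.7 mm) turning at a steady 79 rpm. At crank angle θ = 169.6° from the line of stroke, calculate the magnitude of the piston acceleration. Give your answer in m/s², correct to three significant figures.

4.12

ω = 2π·79/60 = 8.273 rad/s
x(θ) = r cosθ + √(L² − r² sin²θ); with ω constant, a = ω²·d²x/dθ².
d²x/dθ² = −r cosθ − r²(cos2θ)/√u − r⁴ sin²2θ/(4u^{3/2}),  u = L² − r² sin²θ = 0.0969399 m².
Substituting r = 0.0816 m, L = 0.3117 m, θ = 169.6°: d²x/dθ² = +0.060221 m.
a = ω²·d²x/dθ² = (8.273)²·(+0.060221) = +4.1215 m/s²;  |a| = 4.1215 m/s².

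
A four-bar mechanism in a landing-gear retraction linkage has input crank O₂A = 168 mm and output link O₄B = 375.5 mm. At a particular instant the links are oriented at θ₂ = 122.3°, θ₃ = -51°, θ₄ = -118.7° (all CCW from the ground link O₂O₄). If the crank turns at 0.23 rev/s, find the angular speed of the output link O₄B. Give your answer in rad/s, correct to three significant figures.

0.0815

ω₂ = 1.445 rad/s (from 0.23 rev/s).
Differentiating the loop-closure r₂e^{iθ₂}+r₃e^{iθ₃}=r₁+r₄e^{iθ₄} gives r₂ω₂e^{iθ₂}+r₃ω₃e^{iθ₃}=r₄ω₄e^{iθ₄}.
Eliminating the other unknown: ω₄ = r₂ω₂ sin(θ₂−θ₃) / [r₄ sin(θ₄−θ₃)].
Numerator sine = +0.11667; denominator sine = -0.92521.
Result = 0.168·1.445·(+0.11667) / (0.3755·(-0.92521)) = -0.081532 rad/s; magnitude 0.081532 rad/s.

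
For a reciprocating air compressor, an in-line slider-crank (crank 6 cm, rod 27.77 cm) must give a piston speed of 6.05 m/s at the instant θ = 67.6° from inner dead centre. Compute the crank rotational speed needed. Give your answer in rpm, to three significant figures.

961

For an in-line slider-crank, |v_piston| = rω|sinθ|·[1 + r cosθ/√(L² − r² sin²θ)].
With r = 0.06 m, L = 0.2777 m, θ = 67.6°: the bracketed kinematic factor |dx/dθ| = 0.060134 m.
ω = v/|dx/dθ| = 6.05/0.060134 = 100.61 rad/s.
N = 60ω/(2π) = 960.74 rpm.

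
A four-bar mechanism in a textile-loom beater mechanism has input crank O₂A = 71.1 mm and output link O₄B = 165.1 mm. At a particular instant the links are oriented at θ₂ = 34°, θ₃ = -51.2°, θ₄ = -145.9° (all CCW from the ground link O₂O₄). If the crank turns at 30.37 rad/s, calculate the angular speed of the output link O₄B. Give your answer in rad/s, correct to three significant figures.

ω₂ = 30.37 rad/s
Differentiating the loop-closure r₂e^{iθ₂}+r₃e^{iθ₃}=r₁+r₄e^{iθ₄} gives r₂ω₂e^{iθ₂}+r₃ω₃e^{iθ₃}=r₄ω₄e^{iθ₄}.
Eliminating the other unknown: ω₄ = r₂ω₂ sin(θ₂−θ₃) / [r₄ sin(θ₄−θ₃)].
Numerator sine = +0.99649; denominator sine = -0.99664.
Result = 0.0711·30.37·(+0.99649) / (0.1651·(-0.99664)) = -13.077 rad/s; magnitude 13.077 rad/s.

13.1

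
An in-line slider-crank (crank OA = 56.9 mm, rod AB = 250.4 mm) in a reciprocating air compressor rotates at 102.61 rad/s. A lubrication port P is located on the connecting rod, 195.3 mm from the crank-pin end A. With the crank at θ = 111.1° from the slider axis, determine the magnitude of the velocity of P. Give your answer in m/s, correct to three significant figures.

5.11

ω = 102.6 rad/s.  Crank-pin speed |V_A| = rω = 5.8385 m/s, perpendicular to OA.
Rod angle: sinφ = −(r/L) sinθ ⇒ φ = -12.240°; ω_rod = −rω cosθ/√(L²−r²sin²θ) = +8.5892 rad/s.
V_P = V_A + ω_rod × AP, with AP = 0.1953 m along the rod.
Components: V_Px = −rω sinθ − a·ω_rod·sinφ = -5.0914 m/s;  V_Py = rω cosθ + a·ω_rod·cosφ = -0.46251 m/s.
|V_P| = √(V_Px² + V_Py²) = 5.1124 m/s.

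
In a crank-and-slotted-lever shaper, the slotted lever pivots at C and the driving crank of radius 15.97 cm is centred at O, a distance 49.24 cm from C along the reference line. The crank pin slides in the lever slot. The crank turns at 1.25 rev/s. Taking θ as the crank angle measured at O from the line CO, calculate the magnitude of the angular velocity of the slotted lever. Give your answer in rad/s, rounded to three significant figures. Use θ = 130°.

1.18

ω = 7.854 rad/s (from 1.25 rev/s).
Crank pin A relative to C: A = (d + r cosθ, r sinθ); lever angle φ = atan2(r sinθ, d + r cosθ).
Differentiating tanφ: φ̇ = rω(d cosθ + r)/(d² + r² + 2dr cosθ).
d² + r² + 2dr cosθ = |CA|² = 0.166869 m²;  d cosθ + r = -0.15681 m.
|ω_lever| = |0.1597·7.854·-0.15681| / 0.166869 = 1.1787 rad/s.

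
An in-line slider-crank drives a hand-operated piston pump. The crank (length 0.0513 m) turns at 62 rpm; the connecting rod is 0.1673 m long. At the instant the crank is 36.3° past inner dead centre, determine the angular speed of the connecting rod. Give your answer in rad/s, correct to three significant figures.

1.63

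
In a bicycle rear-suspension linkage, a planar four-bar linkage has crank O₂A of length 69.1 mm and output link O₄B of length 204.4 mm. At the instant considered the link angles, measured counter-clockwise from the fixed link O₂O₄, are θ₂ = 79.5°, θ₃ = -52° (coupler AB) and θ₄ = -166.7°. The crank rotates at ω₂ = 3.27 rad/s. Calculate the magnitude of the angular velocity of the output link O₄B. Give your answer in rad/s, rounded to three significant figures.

0.911

ω₂ = 3.27 rad/s
Differentiating the loop-closure r₂e^{iθ₂}+r₃e^{iθ₃}=r₁+r₄e^{iθ₄} gives r₂ω₂e^{iθ₂}+r₃ω₃e^{iθ₃}=r₄ω₄e^{iθ₄}.
Eliminating the other unknown: ω₄ = r₂ω₂ sin(θ₂−θ₃) / [r₄ sin(θ₄−θ₃)].
Numerator sine = +0.74896; denominator sine = -0.90851.
Result = 0.0691·3.27·(+0.74896) / (0.2044·(-0.90851)) = -0.91132 rad/s; magnitude 0.91132 rad/s.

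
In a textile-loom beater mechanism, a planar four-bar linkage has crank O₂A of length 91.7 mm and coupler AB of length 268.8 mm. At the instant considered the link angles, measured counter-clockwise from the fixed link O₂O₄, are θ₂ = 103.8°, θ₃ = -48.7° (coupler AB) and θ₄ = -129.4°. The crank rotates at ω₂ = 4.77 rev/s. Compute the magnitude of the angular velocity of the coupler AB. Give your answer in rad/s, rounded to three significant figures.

8.30

ω₂ = 29.97 rad/s (from 4.77 rev/s).
Differentiating the loop-closure r₂e^{iθ₂}+r₃e^{iθ₃}=r₁+r₄e^{iθ₄} gives r₂ω₂e^{iθ₂}+r₃ω₃e^{iθ₃}=r₄ω₄e^{iθ₄}.
Eliminating the other unknown: ω₃ = r₂ω₂ sin(θ₄−θ₂) / [r₃ sin(θ₃−θ₄)].
Numerator sine = +0.80073; denominator sine = +0.98686.
Result = 0.0917·29.97·(+0.80073) / (0.2688·(+0.98686)) = +8.2961 rad/s; magnitude 8.2961 rad/s.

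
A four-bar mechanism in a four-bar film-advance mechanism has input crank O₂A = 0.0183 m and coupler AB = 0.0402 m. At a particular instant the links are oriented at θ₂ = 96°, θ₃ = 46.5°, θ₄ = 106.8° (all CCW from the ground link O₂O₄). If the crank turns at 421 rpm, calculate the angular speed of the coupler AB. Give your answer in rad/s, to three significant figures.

ω₂ = 44.09 rad/s (from 421 rpm).
Differentiating the loop-closure r₂e^{iθ₂}+r₃e^{iθ₃}=r₁+r₄e^{iθ₄} gives r₂ω₂e^{iθ₂}+r₃ω₃e^{iθ₃}=r₄ω₄e^{iθ₄}.
Eliminating the other unknown: ω₃ = r₂ω₂ sin(θ₄−θ₂) / [r₃ sin(θ₃−θ₄)].
Numerator sine = +0.18738; denominator sine = -0.86863.
Result = 0.0183·44.09·(+0.18738) / (0.0402·(-0.86863)) = -4.3294 rad/s; magnitude 4.3294 rad/s.

4.33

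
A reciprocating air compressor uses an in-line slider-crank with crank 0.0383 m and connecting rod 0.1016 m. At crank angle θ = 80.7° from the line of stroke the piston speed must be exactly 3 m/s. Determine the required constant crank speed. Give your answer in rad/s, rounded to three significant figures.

74.5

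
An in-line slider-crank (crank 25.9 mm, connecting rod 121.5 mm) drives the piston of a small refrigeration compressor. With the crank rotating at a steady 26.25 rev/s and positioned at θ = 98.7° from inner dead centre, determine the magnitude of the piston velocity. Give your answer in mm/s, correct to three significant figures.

4080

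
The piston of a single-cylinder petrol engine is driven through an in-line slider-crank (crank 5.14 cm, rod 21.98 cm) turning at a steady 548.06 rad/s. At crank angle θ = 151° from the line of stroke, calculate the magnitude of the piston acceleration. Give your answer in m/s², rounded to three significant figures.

11500

ω = 548.1 rad/s
x(θ) = r cosθ + √(L² − r² sin²θ); with ω constant, a = ω²·d²x/dθ².
d²x/dθ² = −r cosθ − r²(cos2θ)/√u − r⁴ sin²2θ/(4u^{3/2}),  u = L² − r² sin²θ = 0.0476911 m².
Substituting r = 0.0514 m, L = 0.2198 m, θ = 151°: d²x/dθ² = +0.038424 m.
a = ω²·d²x/dθ² = (548.1)²·(+0.038424) = +11541 m/s²;  |a| = 11541 m/s².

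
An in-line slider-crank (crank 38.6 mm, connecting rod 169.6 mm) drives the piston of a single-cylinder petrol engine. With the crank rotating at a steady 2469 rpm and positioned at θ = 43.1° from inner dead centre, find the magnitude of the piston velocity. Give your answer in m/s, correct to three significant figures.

7.97

ω = 2π·2469/60 = 258.6 rad/s
For an in-line slider-crank, x = r cosθ + √(L² − r² sin²θ), so v = −rω sinθ·[1 + r cosθ/√(L² − r² sin²θ)].
With r = 0.0386 m, L = 0.1696 m, θ = 43.1°: √(L² − r² sin²θ) = 0.16754 m.
v = −0.0386·258.6·0.68327·[1 + 0.0386·0.73016/0.16754] = -7.9663 m/s.
|v| = 7.9663 m/s.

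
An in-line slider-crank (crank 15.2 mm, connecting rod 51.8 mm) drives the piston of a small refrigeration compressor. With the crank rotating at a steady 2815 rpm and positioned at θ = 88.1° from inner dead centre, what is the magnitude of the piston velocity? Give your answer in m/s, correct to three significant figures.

4.52

ω = 2π·2815/60 = 294.8 rad/s
For an in-line slider-crank, x = r cosθ + √(L² − r² sin²θ), so v = −rω sinθ·[1 + r cosθ/√(L² − r² sin²θ)].
With r = 0.0152 m, L = 0.0518 m, θ = 88.1°: √(L² − r² sin²θ) = 0.049522 m.
v = −0.0152·294.8·0.99945·[1 + 0.0152·0.03316/0.049522] = -4.5239 m/s.
|v| = 4.5239 m/s.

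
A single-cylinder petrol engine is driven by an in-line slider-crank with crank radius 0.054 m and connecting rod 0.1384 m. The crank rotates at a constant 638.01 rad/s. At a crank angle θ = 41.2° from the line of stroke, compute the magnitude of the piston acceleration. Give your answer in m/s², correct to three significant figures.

18100

ω = 638 rad/s
x(θ) = r cosθ + √(L² − r² sin²θ); with ω constant, a = ω²·d²x/dθ².
d²x/dθ² = −r cosθ − r²(cos2θ)/√u − r⁴ sin²2θ/(4u^{3/2}),  u = L² − r² sin²θ = 0.0178894 m².
Substituting r = 0.054 m, L = 0.1384 m, θ = 41.2°: d²x/dθ² = -0.044387 m.
a = ω²·d²x/dθ² = (638)²·(-0.044387) = -18068 m/s²;  |a| = 18068 m/s².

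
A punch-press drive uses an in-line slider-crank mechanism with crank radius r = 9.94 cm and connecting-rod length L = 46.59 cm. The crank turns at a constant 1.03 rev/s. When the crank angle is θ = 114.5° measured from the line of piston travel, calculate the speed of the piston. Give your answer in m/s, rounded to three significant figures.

0.533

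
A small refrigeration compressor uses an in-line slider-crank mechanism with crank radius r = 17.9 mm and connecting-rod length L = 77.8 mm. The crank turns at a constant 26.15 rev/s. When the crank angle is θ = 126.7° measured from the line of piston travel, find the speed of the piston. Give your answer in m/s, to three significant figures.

2.03

ω = 2π·26.1 = 164.3 rad/s
For an in-line slider-crank, x = r cosθ + √(L² − r² sin²θ), so v = −rω sinθ·[1 + r cosθ/√(L² − r² sin²θ)].
With r = 0.0179 m, L = 0.0778 m, θ = 126.7°: √(L² − r² sin²θ) = 0.076465 m.
v = −0.0179·164.3·0.80178·[1 + 0.0179·-0.59763/0.076465] = -2.0282 m/s.
|v| = 2.0282 m/s.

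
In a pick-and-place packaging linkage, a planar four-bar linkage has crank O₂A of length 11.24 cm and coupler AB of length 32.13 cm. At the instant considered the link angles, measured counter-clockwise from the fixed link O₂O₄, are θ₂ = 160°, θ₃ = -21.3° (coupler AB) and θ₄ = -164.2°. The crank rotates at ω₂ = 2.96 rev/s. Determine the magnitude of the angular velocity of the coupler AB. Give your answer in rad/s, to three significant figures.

ω₂ = 18.6 rad/s (from 2.96 rev/s).
Differentiating the loop-closure r₂e^{iθ₂}+r₃e^{iθ₃}=r₁+r₄e^{iθ₄} gives r₂ω₂e^{iθ₂}+r₃ω₃e^{iθ₃}=r₄ω₄e^{iθ₄}.
Eliminating the other unknown: ω₃ = r₂ω₂ sin(θ₄−θ₂) / [r₃ sin(θ₃−θ₄)].
Numerator sine = +0.58496; denominator sine = +0.60321.
Result = 0.1124·18.6·(+0.58496) / (0.3213·(+0.60321)) = +6.3093 rad/s; magnitude 6.3093 rad/s.

6.31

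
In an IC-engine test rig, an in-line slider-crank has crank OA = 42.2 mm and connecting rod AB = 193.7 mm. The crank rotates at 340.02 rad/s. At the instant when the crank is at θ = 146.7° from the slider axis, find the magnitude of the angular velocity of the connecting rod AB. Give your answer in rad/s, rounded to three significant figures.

62.4

ω = 340 rad/s
The rod makes angle φ with the slider axis where L sinφ = r sinθ; differentiating, L cosφ·φ̇ = r ω cosθ.
L cosφ = √(L² − r² sin²θ) = 0.19231 m.
|ω_rod| = r ω |cosθ| / √(L² − r² sin²θ) = 0.0422·340·0.83581/0.19231 = 62.362 rad/s.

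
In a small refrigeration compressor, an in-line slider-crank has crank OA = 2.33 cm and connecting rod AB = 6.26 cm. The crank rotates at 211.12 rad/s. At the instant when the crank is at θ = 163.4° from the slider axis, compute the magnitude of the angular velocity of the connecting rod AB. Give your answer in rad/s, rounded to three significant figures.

75.7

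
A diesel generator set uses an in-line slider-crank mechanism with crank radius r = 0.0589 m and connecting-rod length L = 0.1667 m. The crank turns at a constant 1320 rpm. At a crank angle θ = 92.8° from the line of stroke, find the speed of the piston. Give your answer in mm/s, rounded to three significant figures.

ω = 2π·1320/60 = 138.2 rad/s
For an in-line slider-crank, x = r cosθ + √(L² − r² sin²θ), so v = −rω sinθ·[1 + r cosθ/√(L² − r² sin²θ)].
With r = 0.0589 m, L = 0.1667 m, θ = 92.8°: √(L² − r² sin²θ) = 0.15597 m.
v = −0.0589·138.2·0.99881·[1 + 0.0589·-0.04885/0.15597] = -7.982 m/s.
|v| = 7.982 m/s = 7982 mm/s.

7980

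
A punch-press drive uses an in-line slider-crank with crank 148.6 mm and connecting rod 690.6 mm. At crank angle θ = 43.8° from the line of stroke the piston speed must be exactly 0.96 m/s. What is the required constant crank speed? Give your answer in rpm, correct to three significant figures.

For an in-line slider-crank, |v_piston| = rω|sinθ|·[1 + r cosθ/√(L² − r² sin²θ)].
With r = 0.1486 m, L = 0.6906 m, θ = 43.8°: the bracketed kinematic factor |dx/dθ| = 0.11901 m.
ω = v/|dx/dθ| = 0.96/0.11901 = 8.0668 rad/s.
N = 60ω/(2π) = 77.032 rpm.

77.0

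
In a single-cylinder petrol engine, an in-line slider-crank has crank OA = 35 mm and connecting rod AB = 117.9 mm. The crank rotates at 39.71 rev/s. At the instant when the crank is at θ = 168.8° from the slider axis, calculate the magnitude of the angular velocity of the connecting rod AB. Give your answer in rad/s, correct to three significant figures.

72.8

ω = 249.5 rad/s (converted from 39.71 rev/s).
The rod makes angle φ with the slider axis where L sinφ = r sinθ; differentiating, L cosφ·φ̇ = r ω cosθ.
L cosφ = √(L² − r² sin²θ) = 0.1177 m.
|ω_rod| = r ω |cosθ| / √(L² − r² sin²θ) = 0.035·249.5·0.98096/0.1177 = 72.779 rad/s.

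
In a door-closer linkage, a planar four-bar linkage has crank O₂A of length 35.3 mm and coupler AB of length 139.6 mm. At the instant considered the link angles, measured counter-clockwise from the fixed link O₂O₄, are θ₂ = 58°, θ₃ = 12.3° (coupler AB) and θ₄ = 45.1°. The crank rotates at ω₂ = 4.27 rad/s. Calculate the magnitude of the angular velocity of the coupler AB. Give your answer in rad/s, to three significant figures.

0.445

ω₂ = 4.27 rad/s
Differentiating the loop-closure r₂e^{iθ₂}+r₃e^{iθ₃}=r₁+r₄e^{iθ₄} gives r₂ω₂e^{iθ₂}+r₃ω₃e^{iθ₃}=r₄ω₄e^{iθ₄}.
Eliminating the other unknown: ω₃ = r₂ω₂ sin(θ₄−θ₂) / [r₃ sin(θ₃−θ₄)].
Numerator sine = -0.22325; denominator sine = -0.54171.
Result = 0.0353·4.27·(-0.22325) / (0.1396·(-0.54171)) = +0.44498 rad/s; magnitude 0.44498 rad/s.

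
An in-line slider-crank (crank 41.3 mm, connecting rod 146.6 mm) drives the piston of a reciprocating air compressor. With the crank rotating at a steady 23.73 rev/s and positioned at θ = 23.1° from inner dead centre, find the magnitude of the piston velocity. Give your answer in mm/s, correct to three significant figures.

ω = 2π·23.7 = 149.1 rad/s
For an in-line slider-crank, x = r cosθ + √(L² − r² sin²θ), so v = −rω sinθ·[1 + r cosθ/√(L² − r² sin²θ)].
With r = 0.0413 m, L = 0.1466 m, θ = 23.1°: √(L² − r² sin²θ) = 0.1457 m.
v = −0.0413·149.1·0.39234·[1 + 0.0413·0.91982/0.1457] = -3.0459 m/s.
|v| = 3.0459 m/s = 3045.9 mm/s.

3050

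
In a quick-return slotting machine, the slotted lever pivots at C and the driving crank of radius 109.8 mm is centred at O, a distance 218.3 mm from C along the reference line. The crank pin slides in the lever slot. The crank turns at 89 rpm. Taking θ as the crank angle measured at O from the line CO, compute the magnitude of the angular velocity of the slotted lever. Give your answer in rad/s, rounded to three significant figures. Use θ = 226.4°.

1.56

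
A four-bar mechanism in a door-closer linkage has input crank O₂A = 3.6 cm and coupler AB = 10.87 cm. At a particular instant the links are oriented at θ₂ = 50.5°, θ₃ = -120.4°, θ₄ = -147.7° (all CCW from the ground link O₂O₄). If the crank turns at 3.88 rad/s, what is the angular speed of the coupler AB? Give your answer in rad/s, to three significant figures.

ω₂ = 3.88 rad/s
Differentiating the loop-closure r₂e^{iθ₂}+r₃e^{iθ₃}=r₁+r₄e^{iθ₄} gives r₂ω₂e^{iθ₂}+r₃ω₃e^{iθ₃}=r₄ω₄e^{iθ₄}.
Eliminating the other unknown: ω₃ = r₂ω₂ sin(θ₄−θ₂) / [r₃ sin(θ₃−θ₄)].
Numerator sine = +0.31233; denominator sine = +0.45865.
Result = 0.036·3.88·(+0.31233) / (0.1087·(+0.45865)) = +0.87507 rad/s; magnitude 0.87507 rad/s.

0.875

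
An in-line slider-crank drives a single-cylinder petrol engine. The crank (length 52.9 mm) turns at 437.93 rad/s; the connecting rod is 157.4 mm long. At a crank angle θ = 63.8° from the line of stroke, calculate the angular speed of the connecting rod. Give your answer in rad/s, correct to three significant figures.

68.2

ω = 437.9 rad/s
The rod makes angle φ with the slider axis where L sinφ = r sinθ; differentiating, L cosφ·φ̇ = r ω cosθ.
L cosφ = √(L² − r² sin²θ) = 0.15007 m.
|ω_rod| = r ω |cosθ| / √(L² − r² sin²θ) = 0.0529·437.9·0.44151/0.15007 = 68.155 rad/s.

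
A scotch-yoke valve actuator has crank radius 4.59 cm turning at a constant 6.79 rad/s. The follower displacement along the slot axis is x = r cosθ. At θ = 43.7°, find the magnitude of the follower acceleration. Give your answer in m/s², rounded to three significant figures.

ω = 6.79 rad/s
x = r cosθ ⇒ ẍ = −rω² cosθ (ω constant).
|a| = rω²|cosθ| = 0.0459·(6.79)²·|cos 43.7°| = 1.5299 m/s².

1.53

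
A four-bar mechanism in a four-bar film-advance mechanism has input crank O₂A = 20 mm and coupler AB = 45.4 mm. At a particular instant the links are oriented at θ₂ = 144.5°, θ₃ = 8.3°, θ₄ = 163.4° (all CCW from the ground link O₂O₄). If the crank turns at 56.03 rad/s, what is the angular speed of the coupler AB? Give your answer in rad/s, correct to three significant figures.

19.0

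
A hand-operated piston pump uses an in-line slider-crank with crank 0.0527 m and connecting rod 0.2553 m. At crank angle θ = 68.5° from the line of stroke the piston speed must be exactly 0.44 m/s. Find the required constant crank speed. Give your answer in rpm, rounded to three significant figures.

79.6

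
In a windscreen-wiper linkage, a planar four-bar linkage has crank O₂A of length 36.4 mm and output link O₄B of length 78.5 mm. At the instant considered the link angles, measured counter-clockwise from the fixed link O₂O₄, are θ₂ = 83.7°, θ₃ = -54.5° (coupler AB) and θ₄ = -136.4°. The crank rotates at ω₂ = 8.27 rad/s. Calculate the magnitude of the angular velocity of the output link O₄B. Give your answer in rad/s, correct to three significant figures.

2.58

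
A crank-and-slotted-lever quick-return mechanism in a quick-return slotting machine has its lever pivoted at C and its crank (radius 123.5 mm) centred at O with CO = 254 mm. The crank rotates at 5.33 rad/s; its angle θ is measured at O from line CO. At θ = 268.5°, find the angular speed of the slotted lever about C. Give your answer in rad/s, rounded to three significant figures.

ω = 5.33 rad/s
Crank pin A relative to C: A = (d + r cosθ, r sinθ); lever angle φ = atan2(r sinθ, d + r cosθ).
Differentiating tanφ: φ̇ = rω(d cosθ + r)/(d² + r² + 2dr cosθ).
d² + r² + 2dr cosθ = |CA|² = 0.078126 m²;  d cosθ + r = +0.11685 m.
|ω_lever| = |0.1235·5.33·+0.11685| / 0.078126 = 0.98454 rad/s.

0.985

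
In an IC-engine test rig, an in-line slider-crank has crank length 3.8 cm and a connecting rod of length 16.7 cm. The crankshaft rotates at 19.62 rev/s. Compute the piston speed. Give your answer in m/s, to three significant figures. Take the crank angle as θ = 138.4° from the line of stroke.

ω = 2π·19.6 = 123.3 rad/s
For an in-line slider-crank, x = r cosθ + √(L² − r² sin²θ), so v = −rω sinθ·[1 + r cosθ/√(L² − r² sin²θ)].
With r = 0.038 m, L = 0.167 m, θ = 138.4°: √(L² − r² sin²θ) = 0.16508 m.
v = −0.038·123.3·0.66393·[1 + 0.038·-0.74780/0.16508] = -2.5748 m/s.
|v| = 2.5748 m/s.

2.57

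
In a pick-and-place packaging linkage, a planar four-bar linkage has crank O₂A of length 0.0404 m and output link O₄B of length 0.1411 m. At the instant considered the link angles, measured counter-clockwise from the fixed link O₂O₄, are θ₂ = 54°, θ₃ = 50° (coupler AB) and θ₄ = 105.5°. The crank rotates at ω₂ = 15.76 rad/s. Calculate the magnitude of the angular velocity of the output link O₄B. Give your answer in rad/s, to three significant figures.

ω₂ = 15.76 rad/s
Differentiating the loop-closure r₂e^{iθ₂}+r₃e^{iθ₃}=r₁+r₄e^{iθ₄} gives r₂ω₂e^{iθ₂}+r₃ω₃e^{iθ₃}=r₄ω₄e^{iθ₄}.
Eliminating the other unknown: ω₄ = r₂ω₂ sin(θ₂−θ₃) / [r₄ sin(θ₄−θ₃)].
Numerator sine = +0.06976; denominator sine = +0.82413.
Result = 0.0404·15.76·(+0.06976) / (0.1411·(+0.82413)) = +0.38195 rad/s; magnitude 0.38195 rad/s.

0.382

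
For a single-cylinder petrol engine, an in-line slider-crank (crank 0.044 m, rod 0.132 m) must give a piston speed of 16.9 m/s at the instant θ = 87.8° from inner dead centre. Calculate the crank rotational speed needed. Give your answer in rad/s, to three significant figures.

379

For an in-line slider-crank, |v_piston| = rω|sinθ|·[1 + r cosθ/√(L² − r² sin²θ)].
With r = 0.044 m, L = 0.132 m, θ = 87.8°: the bracketed kinematic factor |dx/dθ| = 0.044564 m.
ω = v/|dx/dθ| = 16.9/0.044564 = 379.23 rad/s.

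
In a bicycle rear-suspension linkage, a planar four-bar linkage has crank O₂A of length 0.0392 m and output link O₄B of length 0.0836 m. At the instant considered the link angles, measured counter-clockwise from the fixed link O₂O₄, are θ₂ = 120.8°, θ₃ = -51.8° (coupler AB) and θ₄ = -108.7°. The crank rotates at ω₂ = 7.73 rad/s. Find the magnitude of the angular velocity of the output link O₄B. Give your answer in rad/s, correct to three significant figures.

ω₂ = 7.73 rad/s
Differentiating the loop-closure r₂e^{iθ₂}+r₃e^{iθ₃}=r₁+r₄e^{iθ₄} gives r₂ω₂e^{iθ₂}+r₃ω₃e^{iθ₃}=r₄ω₄e^{iθ₄}.
Eliminating the other unknown: ω₄ = r₂ω₂ sin(θ₂−θ₃) / [r₄ sin(θ₄−θ₃)].
Numerator sine = +0.12880; denominator sine = -0.83772.
Result = 0.0392·7.73·(+0.12880) / (0.0836·(-0.83772)) = -0.55727 rad/s; magnitude 0.55727 rad/s.

0.557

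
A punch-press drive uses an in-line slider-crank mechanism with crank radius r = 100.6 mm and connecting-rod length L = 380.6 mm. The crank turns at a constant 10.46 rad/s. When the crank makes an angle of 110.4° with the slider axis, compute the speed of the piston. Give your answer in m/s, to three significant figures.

0.892

ω = 10.46 rad/s
For an in-line slider-crank, x = r cosθ + √(L² − r² sin²θ), so v = −rω sinθ·[1 + r cosθ/√(L² − r² sin²θ)].
With r = 0.1006 m, L = 0.3806 m, θ = 110.4°: √(L² − r² sin²θ) = 0.36874 m.
v = −0.1006·10.46·0.93728·[1 + 0.1006·-0.34857/0.36874] = -0.89249 m/s.
|v| = 0.89249 m/s.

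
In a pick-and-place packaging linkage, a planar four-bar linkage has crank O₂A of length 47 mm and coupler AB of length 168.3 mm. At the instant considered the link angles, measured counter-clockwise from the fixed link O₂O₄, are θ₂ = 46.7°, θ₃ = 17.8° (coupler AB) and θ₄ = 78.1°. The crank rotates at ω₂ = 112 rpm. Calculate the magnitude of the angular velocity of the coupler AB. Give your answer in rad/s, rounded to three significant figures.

ω₂ = 11.73 rad/s (from 112 rpm).
Differentiating the loop-closure r₂e^{iθ₂}+r₃e^{iθ₃}=r₁+r₄e^{iθ₄} gives r₂ω₂e^{iθ₂}+r₃ω₃e^{iθ₃}=r₄ω₄e^{iθ₄}.
Eliminating the other unknown: ω₃ = r₂ω₂ sin(θ₄−θ₂) / [r₃ sin(θ₃−θ₄)].
Numerator sine = +0.52101; denominator sine = -0.86863.
Result = 0.047·11.73·(+0.52101) / (0.1683·(-0.86863)) = -1.9646 rad/s; magnitude 1.9646 rad/s.

1.96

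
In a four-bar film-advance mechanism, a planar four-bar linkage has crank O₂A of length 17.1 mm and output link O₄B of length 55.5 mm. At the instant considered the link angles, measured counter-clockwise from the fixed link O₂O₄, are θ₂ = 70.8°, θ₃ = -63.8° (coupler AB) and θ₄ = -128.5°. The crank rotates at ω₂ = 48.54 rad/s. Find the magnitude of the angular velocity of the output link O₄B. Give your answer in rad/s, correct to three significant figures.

11.8

ω₂ = 48.54 rad/s
Differentiating the loop-closure r₂e^{iθ₂}+r₃e^{iθ₃}=r₁+r₄e^{iθ₄} gives r₂ω₂e^{iθ₂}+r₃ω₃e^{iθ₃}=r₄ω₄e^{iθ₄}.
Eliminating the other unknown: ω₄ = r₂ω₂ sin(θ₂−θ₃) / [r₄ sin(θ₄−θ₃)].
Numerator sine = +0.71203; denominator sine = -0.90408.
Result = 0.0171·48.54·(+0.71203) / (0.0555·(-0.90408)) = -11.779 rad/s; magnitude 11.779 rad/s.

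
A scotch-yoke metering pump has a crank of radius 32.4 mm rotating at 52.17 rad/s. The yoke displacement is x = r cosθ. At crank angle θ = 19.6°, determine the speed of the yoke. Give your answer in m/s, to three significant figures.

0.567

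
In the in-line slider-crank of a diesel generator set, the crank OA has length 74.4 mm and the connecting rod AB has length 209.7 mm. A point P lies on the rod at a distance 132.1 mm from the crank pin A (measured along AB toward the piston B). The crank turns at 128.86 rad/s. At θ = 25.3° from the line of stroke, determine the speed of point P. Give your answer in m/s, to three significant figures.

5.89

ω = 128.9 rad/s.  Crank-pin speed |V_A| = rω = 9.5872 m/s, perpendicular to OA.
Rod angle: sinφ = −(r/L) sinθ ⇒ φ = -8.721°; ω_rod = −rω cosθ/√(L²−r²sin²θ) = -41.817 rad/s.
V_P = V_A + ω_rod × AP, with AP = 0.1321 m along the rod.
Components: V_Px = −rω sinθ − a·ω_rod·sinφ = -4.9347 m/s;  V_Py = rω cosθ + a·ω_rod·cosφ = +3.2075 m/s.
|V_P| = √(V_Px² + V_Py²) = 5.8855 m/s.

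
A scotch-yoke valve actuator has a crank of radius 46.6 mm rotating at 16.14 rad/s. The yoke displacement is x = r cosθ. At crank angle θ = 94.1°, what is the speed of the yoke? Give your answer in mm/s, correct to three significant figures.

ω = 16.14 rad/s
x = r cosθ ⇒ ẋ = −rω sinθ.
|v| = rω|sinθ| = 0.0466·16.14·|sin 94.1°| = 0.7502 m/s = 750.2 mm/s.

750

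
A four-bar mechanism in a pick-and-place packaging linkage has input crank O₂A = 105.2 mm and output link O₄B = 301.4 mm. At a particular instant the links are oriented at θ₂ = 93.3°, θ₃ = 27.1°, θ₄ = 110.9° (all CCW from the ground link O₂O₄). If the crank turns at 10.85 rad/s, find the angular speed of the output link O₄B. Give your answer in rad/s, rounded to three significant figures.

3.49

ω₂ = 10.85 rad/s
Differentiating the loop-closure r₂e^{iθ₂}+r₃e^{iθ₃}=r₁+r₄e^{iθ₄} gives r₂ω₂e^{iθ₂}+r₃ω₃e^{iθ₃}=r₄ω₄e^{iθ₄}.
Eliminating the other unknown: ω₄ = r₂ω₂ sin(θ₂−θ₃) / [r₄ sin(θ₄−θ₃)].
Numerator sine = +0.91496; denominator sine = +0.99415.
Result = 0.1052·10.85·(+0.91496) / (0.3014·(+0.99415)) = +3.4854 rad/s; magnitude 3.4854 rad/s.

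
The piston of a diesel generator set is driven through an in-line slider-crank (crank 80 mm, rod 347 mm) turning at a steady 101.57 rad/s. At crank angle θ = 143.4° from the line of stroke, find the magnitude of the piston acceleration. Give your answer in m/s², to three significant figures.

ω = 101.6 rad/s
x(θ) = r cosθ + √(L² − r² sin²θ); with ω constant, a = ω²·d²x/dθ².
d²x/dθ² = −r cosθ − r²(cos2θ)/√u − r⁴ sin²2θ/(4u^{3/2}),  u = L² − r² sin²θ = 0.118134 m².
Substituting r = 0.08 m, L = 0.347 m, θ = 143.4°: d²x/dθ² = +0.058612 m.
a = ω²·d²x/dθ² = (101.6)²·(+0.058612) = +604.67 m/s²;  |a| = 604.67 m/s².

605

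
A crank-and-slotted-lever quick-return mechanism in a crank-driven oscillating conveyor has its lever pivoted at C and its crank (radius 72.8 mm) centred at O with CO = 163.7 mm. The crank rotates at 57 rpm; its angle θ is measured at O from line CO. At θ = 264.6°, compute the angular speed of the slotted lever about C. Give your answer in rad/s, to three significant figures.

ω = 5.969 rad/s (from 57 rpm).
Crank pin A relative to C: A = (d + r cosθ, r sinθ); lever angle φ = atan2(r sinθ, d + r cosθ).
Differentiating tanφ: φ̇ = rω(d cosθ + r)/(d² + r² + 2dr cosθ).
d² + r² + 2dr cosθ = |CA|² = 0.0298545 m²;  d cosθ + r = +0.057394 m.
|ω_lever| = |0.0728·5.969·+0.057394| / 0.0298545 = 0.8354 rad/s.

0.835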